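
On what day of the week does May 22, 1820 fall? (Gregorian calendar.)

Doomsday rule: the anchor day for the 1800s is Friday. For year 20: 20÷12 = 1 r 8, and 8÷4 = 2, so 1+8+2 = 11.
Friday + 11 ≡ Tuesday — that's 1820's doomsday.
In May the doomsday date is May 9.
May 22 is 13 days after May 9; 13 mod 7 = 6, so Tuesday + 6 = Monday.

Monday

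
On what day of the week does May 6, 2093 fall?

Doomsday rule: the anchor day for the 2000s is Tuesday. For year 93: 93÷12 = 7 r 9, and 9÷4 = 2, so 7+9+2 = 18.
Tuesday + 18 ≡ Saturday — that's 2093's doomsday.
In May the doomsday date is May 9.
May 6 is 3 days before May 9; 3 mod 7 = 3, so Saturday − 3 = Wednesday.

Wednesday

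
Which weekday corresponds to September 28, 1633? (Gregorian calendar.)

Doomsday rule: the anchor day for the 1600s is Tuesday. For year 33: 33÷12 = 2 r 9, and 9÷4 = 2, so 2+9+2 = 13.
Tuesday + 13 ≡ Monday — that's 1633's doomsday.
In September the doomsday date is Sep 5.
Sep 28 is 23 days after Sep 5; 23 mod 7 = 2, so Monday + 2 = Wednesday.

Wednesday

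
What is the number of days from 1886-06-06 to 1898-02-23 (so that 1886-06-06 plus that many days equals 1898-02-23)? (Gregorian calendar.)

4280

Jun 6, 1886 → Jun 6, 1887: 365 days.
Jun 6, 1887 → Jun 6, 1888: 366 days (Feb 29, 1888 is in that span).
Jun 6, 1888 → Jun 6, 1889: 365 days.
Jun 6, 1889 → Jun 6, 1890: 365 days.
Jun 6, 1890 → Jun 6, 1891: 365 days.
Jun 6, 1891 → Jun 6, 1892: 366 days (Feb 29, 1892 is in that span).
Jun 6, 1892 → Jun 6, 1893: 365 days.
Jun 6, 1893 → Jun 6, 1894: 365 days.
Jun 6, 1894 → Jun 6, 1895: 365 days.
Jun 6, 1895 → Jun 6, 1896: 366 days (Feb 29, 1896 is in that span).
Jun 6, 1896 → Jun 6, 1897: 365 days.
Jun 6, 1897 → Jul 6, 1897: 30 days (June has 30).
Jul 6, 1897 → Aug 6, 1897: 31 days (July has 31).
Aug 6, 1897 → Sep 6, 1897: 31 days (August has 31).
Sep 6, 1897 → Oct 6, 1897: 30 days (September has 30).
Oct 6, 1897 → Nov 6, 1897: 31 days (October has 31).
Nov 6, 1897 → Dec 6, 1897: 30 days (November has 30).
Dec 6, 1897 → Jan 6, 1898: 31 days (December has 31).
Jan 6, 1898 → Feb 6, 1898: 31 days (January has 31).
Feb 6, 1898 → Feb 23, 1898: 17 days.
Total: 4280 days.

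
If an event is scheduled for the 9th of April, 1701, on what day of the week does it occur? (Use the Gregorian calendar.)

Doomsday rule: the anchor day for the 1700s is Sunday. For year 01: 1÷12 = 0 r 1, and 1÷4 = 0, so 0+1+0 = 1.
Sunday + 1 ≡ Monday — that's 1701's doomsday.
In April the doomsday date is Apr 4.
Apr 9 is 5 days after Apr 4; 5 mod 7 = 5, so Monday + 5 = Saturday.

Saturday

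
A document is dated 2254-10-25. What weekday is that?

Wednesday

Doomsday rule: the anchor day for the 2200s is Friday. For year 54: 54÷12 = 4 r 6, and 6÷4 = 1, so 4+6+1 = 11.
Friday + 11 ≡ Tuesday — that's 2254's doomsday.
In October the doomsday date is Oct 10.
Oct 25 is 15 days after Oct 10; 15 mod 7 = 1, so Tuesday + 1 = Wednesday.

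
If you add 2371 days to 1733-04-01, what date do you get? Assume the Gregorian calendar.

September 28, 1739

+365 (one year) → Apr 1, 1734 (2006 left).
+365 (one year) → Apr 1, 1735 (1641 left).
+366 (one year; includes Feb 29, 1736) → Apr 1, 1736 (1275 left).
+365 (one year) → Apr 1, 1737 (910 left).
+365 (one year) → Apr 1, 1738 (545 left).
+365 (one year) → Apr 1, 1739 (180 left).
Apr has 30 days: +30 → May 1, 1739 (150 left).
May has 31 days: +31 → Jun 1, 1739 (119 left).
Jun has 30 days: +30 → Jul 1, 1739 (89 left).
Jul has 31 days: +31 → Aug 1, 1739 (58 left).
Aug has 31 days: +31 → Sep 1, 1739 (27 left).
+27 → Sep 28, 1739.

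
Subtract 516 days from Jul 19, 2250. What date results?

−365 (one year) → Jul 19, 2249 (151 left).
−19 → Jun 30, 2249 (end of Jun, 30 days; 132 left).
−30 → May 31, 2249 (end of May, 31 days; 102 left).
−31 → Apr 30, 2249 (end of Apr, 30 days; 71 left).
−30 → Mar 31, 2249 (end of Mar, 31 days; 41 left).
−31 → Feb 28, 2249 (end of Feb, 28 days; 10 left).
−10 → Feb 18, 2249.

February 18, 2249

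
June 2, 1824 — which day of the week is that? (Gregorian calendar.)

Doomsday rule: the anchor day for the 1800s is Friday. For year 24: 24÷12 = 2 r 0, and 0÷4 = 0, so 2+0+0 = 2.
Friday + 2 ≡ Sunday — that's 1824's doomsday.
In June the doomsday date is Jun 6.
Jun 2 is 4 days before Jun 6; 4 mod 7 = 4, so Sunday − 4 = Wednesday.

Wednesday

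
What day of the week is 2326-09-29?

Doomsday rule: the anchor day for the 2300s is Wednesday. For year 26: 26÷12 = 2 r 2, and 2÷4 = 0, so 2+2+0 = 4.
Wednesday + 4 ≡ Sunday — that's 2326's doomsday.
In September the doomsday date is Sep 5.
Sep 29 is 24 days after Sep 5; 24 mod 7 = 3, so Sunday + 3 = Wednesday.

Wednesday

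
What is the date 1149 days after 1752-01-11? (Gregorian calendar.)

March 5, 1755

+366 (one year; includes Feb 29, 1752) → Jan 11, 1753 (783 left).
+365 (one year) → Jan 11, 1754 (418 left).
+365 (one year) → Jan 11, 1755 (53 left).
Jan has 31 days: +21 → Feb 1, 1755 (32 left).
Feb has 28 days: +28 → Mar 1, 1755 (4 left).
+4 → Mar 5, 1755.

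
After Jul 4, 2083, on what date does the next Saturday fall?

Jul 4, 2083 is a Sunday.
From Sunday to the next Saturday is 6 days.
Jul 4, 2083 + 6 = Jul 10, 2083.

July 10, 2083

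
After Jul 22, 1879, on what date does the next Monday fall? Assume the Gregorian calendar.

July 28, 1879

Jul 22, 1879 is a Tuesday.
From Tuesday to the next Monday is 6 days.
Jul 22, 1879 + 6 = Jul 28, 1879.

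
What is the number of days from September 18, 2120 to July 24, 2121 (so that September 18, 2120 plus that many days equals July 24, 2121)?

Sep 18, 2120 → Oct 18, 2120: 30 days (September has 30).
Oct 18, 2120 → Nov 18, 2120: 31 days (October has 31).
Nov 18, 2120 → Dec 18, 2120: 30 days (November has 30).
Dec 18, 2120 → Jan 18, 2121: 31 days (December has 31).
Jan 18, 2121 → Feb 18, 2121: 31 days (January has 31).
Feb 18, 2121 → Mar 18, 2121: 28 days (February has 28).
Mar 18, 2121 → Apr 18, 2121: 31 days (March has 31).
Apr 18, 2121 → May 18, 2121: 30 days (April has 30).
May 18, 2121 → Jun 18, 2121: 31 days (May has 31).
Jun 18, 2121 → Jul 18, 2121: 30 days (June has 30).
Jul 18, 2121 → Jul 24, 2121: 6 days.
Total: 309 days.

309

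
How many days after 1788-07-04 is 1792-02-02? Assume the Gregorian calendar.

Jul 4, 1788 → Jul 4, 1789: 365 days.
Jul 4, 1789 → Jul 4, 1790: 365 days.
Jul 4, 1790 → Jul 4, 1791: 365 days.
Jul 4, 1791 → Aug 4, 1791: 31 days (July has 31).
Aug 4, 1791 → Sep 4, 1791: 31 days (August has 31).
Sep 4, 1791 → Oct 4, 1791: 30 days (September has 30).
Oct 4, 1791 → Nov 4, 1791: 31 days (October has 31).
Nov 4, 1791 → Dec 4, 1791: 30 days (November has 30).
Dec 4, 1791 → Jan 4, 1792: 31 days (December has 31).
Jan 4, 1792 → Feb 2, 1792: 29 days.
Total: 1308 days.

1308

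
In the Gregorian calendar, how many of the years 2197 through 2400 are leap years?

Multiples of 4 in [2197,2400]: 51.
Of those, multiples of 100: 3 (not leap unless ÷400).
Multiples of 400: 1.
Leap years = 51 − 3 + 1 = 49.

49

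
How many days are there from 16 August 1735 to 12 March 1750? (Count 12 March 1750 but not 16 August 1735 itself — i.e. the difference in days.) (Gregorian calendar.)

5322

Aug 16, 1735 → Aug 16, 1736: 366 days (Feb 29, 1736 is in that span).
Aug 16, 1736 → Aug 16, 1737: 365 days.
Aug 16, 1737 → Aug 16, 1738: 365 days.
Aug 16, 1738 → Aug 16, 1739: 365 days.
Aug 16, 1739 → Aug 16, 1740: 366 days (Feb 29, 1740 is in that span).
Aug 16, 1740 → Aug 16, 1741: 365 days.
Aug 16, 1741 → Aug 16, 1742: 365 days.
Aug 16, 1742 → Aug 16, 1743: 365 days.
Aug 16, 1743 → Aug 16, 1744: 366 days (Feb 29, 1744 is in that span).
Aug 16, 1744 → Aug 16, 1745: 365 days.
Aug 16, 1745 → Aug 16, 1746: 365 days.
Aug 16, 1746 → Aug 16, 1747: 365 days.
Aug 16, 1747 → Aug 16, 1748: 366 days (Feb 29, 1748 is in that span).
Aug 16, 1748 → Aug 16, 1749: 365 days.
Aug 16, 1749 → Sep 16, 1749: 31 days (August has 31).
Sep 16, 1749 → Oct 16, 1749: 30 days (September has 30).
Oct 16, 1749 → Nov 16, 1749: 31 days (October has 31).
Nov 16, 1749 → Dec 16, 1749: 30 days (November has 30).
Dec 16, 1749 → Jan 16, 1750: 31 days (December has 31).
Jan 16, 1750 → Feb 16, 1750: 31 days (January has 31).
Feb 16, 1750 → Mar 12, 1750: 24 days.
Total: 5322 days.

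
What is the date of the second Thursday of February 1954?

February 11, 1954

February 1, 1954 is a Monday.
The first Thursday is therefore February 4 (3 days later).
The second Thursday is 4 + 1×7 = February 11.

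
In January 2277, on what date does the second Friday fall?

January 12, 2277

January 1, 2277 is a Monday.
The first Friday is therefore January 5 (4 days later).
The second Friday is 5 + 1×7 = January 12.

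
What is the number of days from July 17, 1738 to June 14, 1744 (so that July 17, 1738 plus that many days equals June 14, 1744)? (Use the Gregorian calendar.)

Jul 17, 1738 → Jul 17, 1739: 365 days.
Jul 17, 1739 → Jul 17, 1740: 366 days (Feb 29, 1740 is in that span).
Jul 17, 1740 → Jul 17, 1741: 365 days.
Jul 17, 1741 → Jul 17, 1742: 365 days.
Jul 17, 1742 → Jul 17, 1743: 365 days.
Jul 17, 1743 → Aug 17, 1743: 31 days (July has 31).
Aug 17, 1743 → Sep 17, 1743: 31 days (August has 31).
Sep 17, 1743 → Oct 17, 1743: 30 days (September has 30).
Oct 17, 1743 → Nov 17, 1743: 31 days (October has 31).
Nov 17, 1743 → Dec 17, 1743: 30 days (November has 30).
Dec 17, 1743 → Jan 17, 1744: 31 days (December has 31).
Jan 17, 1744 → Feb 17, 1744: 31 days (January has 31).
Feb 17, 1744 → Mar 17, 1744: 29 days (February has 29).
Mar 17, 1744 → Apr 17, 1744: 31 days (March has 31).
Apr 17, 1744 → May 17, 1744: 30 days (April has 30).
May 17, 1744 → Jun 14, 1744: 28 days.
Total: 2159 days.

2159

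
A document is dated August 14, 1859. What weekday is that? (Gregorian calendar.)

Sunday

Doomsday rule: the anchor day for the 1800s is Friday. For year 59: 59÷12 = 4 r 11, and 11÷4 = 2, so 4+11+2 = 17.
Friday + 17 ≡ Monday — that's 1859's doomsday.
In August the doomsday date is Aug 8.
Aug 14 is 6 days after Aug 8; 6 mod 7 = 6, so Monday + 6 = Sunday.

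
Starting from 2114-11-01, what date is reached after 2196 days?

+365 (one year) → Nov 1, 2115 (1831 left).
+366 (one year; includes Feb 29, 2116) → Nov 1, 2116 (1465 left).
+365 (one year) → Nov 1, 2117 (1100 left).
+365 (one year) → Nov 1, 2118 (735 left).
+365 (one year) → Nov 1, 2119 (370 left).
Nov has 30 days: +30 → Dec 1, 2119 (340 left).
Dec has 31 days: +31 → Jan 1, 2120 (309 left).
Jan has 31 days: +31 → Feb 1, 2120 (278 left).
Feb has 29 days: +29 → Mar 1, 2120 (249 left).
Mar has 31 days: +31 → Apr 1, 2120 (218 left).
Apr has 30 days: +30 → May 1, 2120 (188 left).
May has 31 days: +31 → Jun 1, 2120 (157 left).
Jun has 30 days: +30 → Jul 1, 2120 (127 left).
Jul has 31 days: +31 → Aug 1, 2120 (96 left).
Aug has 31 days: +31 → Sep 1, 2120 (65 left).
Sep has 30 days: +30 → Oct 1, 2120 (35 left).
Oct has 31 days: +31 → Nov 1, 2120 (4 left).
+4 → Nov 5, 2120.

November 5, 2120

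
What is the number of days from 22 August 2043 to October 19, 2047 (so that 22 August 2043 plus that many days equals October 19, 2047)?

1519

Aug 22, 2043 → Aug 22, 2044: 366 days (Feb 29, 2044 is in that span).
Aug 22, 2044 → Aug 22, 2045: 365 days.
Aug 22, 2045 → Aug 22, 2046: 365 days.
Aug 22, 2046 → Aug 22, 2047: 365 days.
Aug 22, 2047 → Sep 22, 2047: 31 days (August has 31).
Sep 22, 2047 → Oct 19, 2047: 27 days.
Total: 1519 days.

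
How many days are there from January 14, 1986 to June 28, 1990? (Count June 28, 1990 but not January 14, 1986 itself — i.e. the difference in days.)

Jan 14, 1986 → Jan 14, 1987: 365 days.
Jan 14, 1987 → Jan 14, 1988: 365 days.
Jan 14, 1988 → Jan 14, 1989: 366 days (Feb 29, 1988 is in that span).
Jan 14, 1989 → Jan 14, 1990: 365 days.
Jan 14, 1990 → Feb 14, 1990: 31 days (January has 31).
Feb 14, 1990 → Mar 14, 1990: 28 days (February has 28).
Mar 14, 1990 → Apr 14, 1990: 31 days (March has 31).
Apr 14, 1990 → May 14, 1990: 30 days (April has 30).
May 14, 1990 → Jun 14, 1990: 31 days (May has 31).
Jun 14, 1990 → Jun 28, 1990: 14 days.
Total: 1626 days.

1626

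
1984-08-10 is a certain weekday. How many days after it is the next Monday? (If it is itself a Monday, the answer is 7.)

Aug 10, 1984 is a Friday.
From Friday to the next Monday is 3 days.

3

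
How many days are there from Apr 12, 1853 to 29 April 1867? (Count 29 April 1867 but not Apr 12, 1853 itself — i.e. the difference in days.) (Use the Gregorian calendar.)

5130

Apr 12, 1853 → Apr 12, 1854: 365 days.
Apr 12, 1854 → Apr 12, 1855: 365 days.
Apr 12, 1855 → Apr 12, 1856: 366 days (Feb 29, 1856 is in that span).
Apr 12, 1856 → Apr 12, 1857: 365 days.
Apr 12, 1857 → Apr 12, 1858: 365 days.
Apr 12, 1858 → Apr 12, 1859: 365 days.
Apr 12, 1859 → Apr 12, 1860: 366 days (Feb 29, 1860 is in that span).
Apr 12, 1860 → Apr 12, 1861: 365 days.
Apr 12, 1861 → Apr 12, 1862: 365 days.
Apr 12, 1862 → Apr 12, 1863: 365 days.
Apr 12, 1863 → Apr 12, 1864: 366 days (Feb 29, 1864 is in that span).
Apr 12, 1864 → Apr 12, 1865: 365 days.
Apr 12, 1865 → Apr 12, 1866: 365 days.
Apr 12, 1866 → May 12, 1866: 30 days (April has 30).
May 12, 1866 → Jun 12, 1866: 31 days (May has 31).
Jun 12, 1866 → Jul 12, 1866: 30 days (June has 30).
Jul 12, 1866 → Aug 12, 1866: 31 days (July has 31).
Aug 12, 1866 → Sep 12, 1866: 31 days (August has 31).
Sep 12, 1866 → Oct 12, 1866: 30 days (September has 30).
Oct 12, 1866 → Nov 12, 1866: 31 days (October has 31).
Nov 12, 1866 → Dec 12, 1866: 30 days (November has 30).
Dec 12, 1866 → Jan 12, 1867: 31 days (December has 31).
Jan 12, 1867 → Feb 12, 1867: 31 days (January has 31).
Feb 12, 1867 → Mar 12, 1867: 28 days (February has 28).
Mar 12, 1867 → Apr 12, 1867: 31 days (March has 31).
Apr 12, 1867 → Apr 29, 1867: 17 days.
Total: 5130 days.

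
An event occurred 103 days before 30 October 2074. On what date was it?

July 19, 2074

−30 → Sep 30, 2074 (end of Sep, 30 days; 73 left).
−30 → Aug 31, 2074 (end of Aug, 31 days; 43 left).
−31 → Jul 31, 2074 (end of Jul, 31 days; 12 left).
−12 → Jul 19, 2074.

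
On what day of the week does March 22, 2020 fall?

January 1, 2020 is a Wednesday.
Jan 1, 2020 → Feb 1, 2020: 31 days (January has 31).
Feb 1, 2020 → Mar 1, 2020: 29 days (February has 29).
Mar 1, 2020 → Mar 22, 2020: 21 days.
Total: 81 days.
81 mod 7 = 4, so Wednesday + 4 = Sunday.

Sunday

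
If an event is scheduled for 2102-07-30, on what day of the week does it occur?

Sunday

January 1, 2102 is a Sunday.
Jan 1, 2102 → Feb 1, 2102: 31 days (January has 31).
Feb 1, 2102 → Mar 1, 2102: 28 days (February has 28).
Mar 1, 2102 → Apr 1, 2102: 31 days (March has 31).
Apr 1, 2102 → May 1, 2102: 30 days (April has 30).
May 1, 2102 → Jun 1, 2102: 31 days (May has 31).
Jun 1, 2102 → Jul 1, 2102: 30 days (June has 30).
Jul 1, 2102 → Jul 30, 2102: 29 days.
Total: 210 days.
210 mod 7 = 0, so Sunday + 0 = Sunday.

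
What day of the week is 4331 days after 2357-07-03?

Jul 3, 2357 is a Wednesday.
4331 mod 7 = 5, so 4331 days after a Wednesday is Wednesday + 5 = Monday.

Monday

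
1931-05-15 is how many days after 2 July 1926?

Jul 2, 1926 → Jul 2, 1927: 365 days.
Jul 2, 1927 → Jul 2, 1928: 366 days (Feb 29, 1928 is in that span).
Jul 2, 1928 → Jul 2, 1929: 365 days.
Jul 2, 1929 → Jul 2, 1930: 365 days.
Jul 2, 1930 → Aug 2, 1930: 31 days (July has 31).
Aug 2, 1930 → Sep 2, 1930: 31 days (August has 31).
Sep 2, 1930 → Oct 2, 1930: 30 days (September has 30).
Oct 2, 1930 → Nov 2, 1930: 31 days (October has 31).
Nov 2, 1930 → Dec 2, 1930: 30 days (November has 30).
Dec 2, 1930 → Jan 2, 1931: 31 days (December has 31).
Jan 2, 1931 → Feb 2, 1931: 31 days (January has 31).
Feb 2, 1931 → Mar 2, 1931: 28 days (February has 28).
Mar 2, 1931 → Apr 2, 1931: 31 days (March has 31).
Apr 2, 1931 → May 2, 1931: 30 days (April has 30).
May 2, 1931 → May 15, 1931: 13 days.
Total: 1778 days.

1778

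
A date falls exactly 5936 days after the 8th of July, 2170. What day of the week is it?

Sunday

First find the weekday of Jul 8, 2170. Doomsday rule: the anchor day for the 2100s is Sunday. For year 70: 70÷12 = 5 r 10, and 10÷4 = 2, so 5+10+2 = 17.
Sunday + 17 ≡ Wednesday — that's 2170's doomsday.
In July the doomsday date is Jul 11.
Jul 8 is 3 days before Jul 11; 3 mod 7 = 3, so Wednesday − 3 = Sunday.
5936 mod 7 = 0, so 5936 days after a Sunday is Sunday + 0 = Sunday.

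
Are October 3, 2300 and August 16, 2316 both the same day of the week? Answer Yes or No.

From Oct 3, 2300 to Aug 16, 2316 is 5796 days.
5796 mod 7 = 0, so they are the same weekday.
(Oct 3, 2300 is a Wednesday; Aug 16, 2316 is a Wednesday.)

Yes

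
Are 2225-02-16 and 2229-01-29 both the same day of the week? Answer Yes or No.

From Feb 16, 2225 to Jan 29, 2229 is 1443 days.
1443 mod 7 = 1, so they are different weekdays.
(Feb 16, 2225 is a Wednesday; Jan 29, 2229 is a Thursday.)

No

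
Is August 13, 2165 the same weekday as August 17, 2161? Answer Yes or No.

From Aug 17, 2161 to Aug 13, 2165 is 1457 days.
1457 mod 7 = 1, so they are different weekdays.
(Aug 17, 2161 is a Monday; Aug 13, 2165 is a Tuesday.)

No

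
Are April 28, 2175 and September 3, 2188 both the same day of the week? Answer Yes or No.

From Apr 28, 2175 to Sep 3, 2188 is 4877 days.
4877 mod 7 = 5, so they are different weekdays.
(Apr 28, 2175 is a Friday; Sep 3, 2188 is a Wednesday.)

No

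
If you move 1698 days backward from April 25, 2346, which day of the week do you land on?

Sunday

First find the weekday of Apr 25, 2346. Doomsday rule: the anchor day for the 2300s is Wednesday. For year 46: 46÷12 = 3 r 10, and 10÷4 = 2, so 3+10+2 = 15.
Wednesday + 15 ≡ Thursday — that's 2346's doomsday.
In April the doomsday date is Apr 4.
Apr 25 is 21 days after Apr 4; 21 mod 7 = 0, so Thursday + 0 = Thursday.
1698 mod 7 = 4, so 1698 days before a Thursday is Thursday − 4 = Sunday.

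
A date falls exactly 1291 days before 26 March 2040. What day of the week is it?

Friday

First find the weekday of Mar 26, 2040. Doomsday rule: the anchor day for the 2000s is Tuesday. For year 40: 40÷12 = 3 r 4, and 4÷4 = 1, so 3+4+1 = 8.
Tuesday + 8 ≡ Wednesday — that's 2040's doomsday.
In March the doomsday date is Mar 14.
Mar 26 is 12 days after Mar 14; 12 mod 7 = 5, so Wednesday + 5 = Monday.
1291 mod 7 = 3, so 1291 days before a Monday is Monday − 3 = Friday.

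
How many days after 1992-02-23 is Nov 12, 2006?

5376

Feb 23, 1992 → Feb 23, 1993: 366 days (Feb 29, 1992 is in that span).
Feb 23, 1993 → Feb 23, 1994: 365 days.
Feb 23, 1994 → Feb 23, 1995: 365 days.
Feb 23, 1995 → Feb 23, 1996: 365 days.
Feb 23, 1996 → Feb 23, 1997: 366 days (Feb 29, 1996 is in that span).
Feb 23, 1997 → Feb 23, 1998: 365 days.
Feb 23, 1998 → Feb 23, 1999: 365 days.
Feb 23, 1999 → Feb 23, 2000: 365 days.
Feb 23, 2000 → Feb 23, 2001: 366 days (Feb 29, 2000 is in that span).
Feb 23, 2001 → Feb 23, 2002: 365 days.
Feb 23, 2002 → Feb 23, 2003: 365 days.
Feb 23, 2003 → Feb 23, 2004: 365 days.
Feb 23, 2004 → Feb 23, 2005: 366 days (Feb 29, 2004 is in that span).
Feb 23, 2005 → Feb 23, 2006: 365 days.
Feb 23, 2006 → Mar 23, 2006: 28 days (February has 28).
Mar 23, 2006 → Apr 23, 2006: 31 days (March has 31).
Apr 23, 2006 → May 23, 2006: 30 days (April has 30).
May 23, 2006 → Jun 23, 2006: 31 days (May has 31).
Jun 23, 2006 → Jul 23, 2006: 30 days (June has 30).
Jul 23, 2006 → Aug 23, 2006: 31 days (July has 31).
Aug 23, 2006 → Sep 23, 2006: 31 days (August has 31).
Sep 23, 2006 → Oct 23, 2006: 30 days (September has 30).
Oct 23, 2006 → Nov 12, 2006: 20 days.
Total: 5376 days.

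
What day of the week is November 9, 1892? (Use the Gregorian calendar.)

January 1, 1892 is a Friday.
Jan 1, 1892 → Feb 1, 1892: 31 days (January has 31).
Feb 1, 1892 → Mar 1, 1892: 29 days (February has 29).
Mar 1, 1892 → Apr 1, 1892: 31 days (March has 31).
Apr 1, 1892 → May 1, 1892: 30 days (April has 30).
May 1, 1892 → Jun 1, 1892: 31 days (May has 31).
Jun 1, 1892 → Jul 1, 1892: 30 days (June has 30).
Jul 1, 1892 → Aug 1, 1892: 31 days (July has 31).
Aug 1, 1892 → Sep 1, 1892: 31 days (August has 31).
Sep 1, 1892 → Oct 1, 1892: 30 days (September has 30).
Oct 1, 1892 → Nov 1, 1892: 31 days (October has 31).
Nov 1, 1892 → Nov 9, 1892: 8 days.
Total: 313 days.
313 mod 7 = 5, so Friday + 5 = Wednesday.

Wednesday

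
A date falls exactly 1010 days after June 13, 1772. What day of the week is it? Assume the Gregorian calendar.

Jun 13, 1772 is a Saturday.
1010 mod 7 = 2, so 1010 days after a Saturday is Saturday + 2 = Monday.

Monday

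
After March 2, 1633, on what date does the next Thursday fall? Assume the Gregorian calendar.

March 3, 1633

Mar 2, 1633 is a Wednesday.
From Wednesday to the next Thursday is 1 day.
Mar 2, 1633 + 1 = Mar 3, 1633.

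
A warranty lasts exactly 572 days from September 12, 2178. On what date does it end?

April 6, 2180

+365 (one year) → Sep 12, 2179 (207 left).
Sep has 30 days: +19 → Oct 1, 2179 (188 left).
Oct has 31 days: +31 → Nov 1, 2179 (157 left).
Nov has 30 days: +30 → Dec 1, 2179 (127 left).
Dec has 31 days: +31 → Jan 1, 2180 (96 left).
Jan has 31 days: +31 → Feb 1, 2180 (65 left).
Feb has 29 days: +29 → Mar 1, 2180 (36 left).
Mar has 31 days: +31 → Apr 1, 2180 (5 left).
+5 → Apr 6, 2180.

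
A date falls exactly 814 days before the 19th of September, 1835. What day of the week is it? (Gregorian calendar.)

Thursday

Sep 19, 1835 is a Saturday.
814 mod 7 = 2, so 814 days before a Saturday is Saturday − 2 = Thursday.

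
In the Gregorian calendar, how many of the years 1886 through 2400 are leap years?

Multiples of 4 in [1886,2400]: 129.
Of those, multiples of 100: 6 (not leap unless ÷400).
Multiples of 400: 2.
Leap years = 129 − 6 + 2 = 125.

125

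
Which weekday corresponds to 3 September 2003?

Doomsday rule: the anchor day for the 2000s is Tuesday. For year 03: 3÷12 = 0 r 3, and 3÷4 = 0, so 0+3+0 = 3.
Tuesday + 3 ≡ Friday — that's 2003's doomsday.
In September the doomsday date is Sep 5.
Sep 3 is 2 days before Sep 5; 2 mod 7 = 2, so Friday − 2 = Wednesday.

Wednesday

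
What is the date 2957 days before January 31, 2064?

−365 (one year) → Jan 31, 2063 (2592 left).
−365 (one year) → Jan 31, 2062 (2227 left).
−365 (one year) → Jan 31, 2061 (1862 left).
−366 (one year; includes Feb 29, 2060) → Jan 31, 2060 (1496 left).
−365 (one year) → Jan 31, 2059 (1131 left).
−365 (one year) → Jan 31, 2058 (766 left).
−365 (one year) → Jan 31, 2057 (401 left).
−366 (one year; includes Feb 29, 2056) → Jan 31, 2056 (35 left).
−31 → Dec 31, 2055 (end of Dec, 31 days; 4 left).
−4 → Dec 27, 2055.

December 27, 2055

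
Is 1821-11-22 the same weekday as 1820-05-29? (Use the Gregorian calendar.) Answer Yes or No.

No

From May 29, 1820 to Nov 22, 1821 is 542 days.
542 mod 7 = 3, so they are different weekdays.
(May 29, 1820 is a Monday; Nov 22, 1821 is a Thursday.)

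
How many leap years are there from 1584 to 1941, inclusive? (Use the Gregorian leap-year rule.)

87

Multiples of 4 in [1584,1941]: 90.
Of those, multiples of 100: 4 (not leap unless ÷400).
Multiples of 400: 1.
Leap years = 90 − 4 + 1 = 87.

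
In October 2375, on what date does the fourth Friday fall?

October 24, 2375

October 1, 2375 is a Wednesday.
The first Friday is therefore October 3 (2 days later).
The fourth Friday is 3 + 3×7 = October 24.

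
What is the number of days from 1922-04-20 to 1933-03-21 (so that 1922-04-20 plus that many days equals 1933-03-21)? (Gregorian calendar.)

3988

Apr 20, 1922 → Apr 20, 1923: 365 days.
Apr 20, 1923 → Apr 20, 1924: 366 days (Feb 29, 1924 is in that span).
Apr 20, 1924 → Apr 20, 1925: 365 days.
Apr 20, 1925 → Apr 20, 1926: 365 days.
Apr 20, 1926 → Apr 20, 1927: 365 days.
Apr 20, 1927 → Apr 20, 1928: 366 days (Feb 29, 1928 is in that span).
Apr 20, 1928 → Apr 20, 1929: 365 days.
Apr 20, 1929 → Apr 20, 1930: 365 days.
Apr 20, 1930 → Apr 20, 1931: 365 days.
Apr 20, 1931 → Apr 20, 1932: 366 days (Feb 29, 1932 is in that span).
Apr 20, 1932 → May 20, 1932: 30 days (April has 30).
May 20, 1932 → Jun 20, 1932: 31 days (May has 31).
Jun 20, 1932 → Jul 20, 1932: 30 days (June has 30).
Jul 20, 1932 → Aug 20, 1932: 31 days (July has 31).
Aug 20, 1932 → Sep 20, 1932: 31 days (August has 31).
Sep 20, 1932 → Oct 20, 1932: 30 days (September has 30).
Oct 20, 1932 → Nov 20, 1932: 31 days (October has 31).
Nov 20, 1932 → Dec 20, 1932: 30 days (November has 30).
Dec 20, 1932 → Jan 20, 1933: 31 days (December has 31).
Jan 20, 1933 → Feb 20, 1933: 31 days (January has 31).
Feb 20, 1933 → Mar 20, 1933: 28 days (February has 28).
Mar 20, 1933 → Mar 21, 1933: 1 days.
Total: 3988 days.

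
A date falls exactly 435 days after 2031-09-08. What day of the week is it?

Tuesday

Sep 8, 2031 is a Monday.
435 mod 7 = 1, so 435 days after a Monday is Monday + 1 = Tuesday.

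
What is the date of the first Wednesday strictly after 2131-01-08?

January 10, 2131

Jan 8, 2131 is a Monday.
From Monday to the next Wednesday is 2 days.
Jan 8, 2131 + 2 = Jan 10, 2131.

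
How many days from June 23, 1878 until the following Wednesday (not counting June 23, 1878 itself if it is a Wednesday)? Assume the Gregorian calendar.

3

Jun 23, 1878 is a Sunday.
From Sunday to the next Wednesday is 3 days.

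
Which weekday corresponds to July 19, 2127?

Doomsday rule: the anchor day for the 2100s is Sunday. For year 27: 27÷12 = 2 r 3, and 3÷4 = 0, so 2+3+0 = 5.
Sunday + 5 ≡ Friday — that's 2127's doomsday.
In July the doomsday date is Jul 11.
Jul 19 is 8 days after Jul 11; 8 mod 7 = 1, so Friday + 1 = Saturday.

Saturday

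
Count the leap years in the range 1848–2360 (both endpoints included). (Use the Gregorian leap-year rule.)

Multiples of 4 in [1848,2360]: 129.
Of those, multiples of 100: 5 (not leap unless ÷400).
Multiples of 400: 1.
Leap years = 129 − 5 + 1 = 125.

125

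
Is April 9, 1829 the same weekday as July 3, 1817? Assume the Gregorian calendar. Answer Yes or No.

From Jul 3, 1817 to Apr 9, 1829 is 4298 days.
4298 mod 7 = 0, so they are the same weekday.
(Jul 3, 1817 is a Thursday; Apr 9, 1829 is a Thursday.)

Yes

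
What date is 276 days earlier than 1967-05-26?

August 23, 1966

−26 → Apr 30, 1967 (end of Apr, 30 days; 250 left).
−30 → Mar 31, 1967 (end of Mar, 31 days; 220 left).
−31 → Feb 28, 1967 (end of Feb, 28 days; 189 left).
−28 → Jan 31, 1967 (end of Jan, 31 days; 161 left).
−31 → Dec 31, 1966 (end of Dec, 31 days; 130 left).
−31 → Nov 30, 1966 (end of Nov, 30 days; 99 left).
−30 → Oct 31, 1966 (end of Oct, 31 days; 69 left).
−31 → Sep 30, 1966 (end of Sep, 30 days; 38 left).
−30 → Aug 31, 1966 (end of Aug, 31 days; 8 left).
−8 → Aug 23, 1966.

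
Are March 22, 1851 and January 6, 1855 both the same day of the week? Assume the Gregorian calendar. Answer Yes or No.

From Mar 22, 1851 to Jan 6, 1855 is 1386 days.
1386 mod 7 = 0, so they are the same weekday.
(Mar 22, 1851 is a Saturday; Jan 6, 1855 is a Saturday.)

Yes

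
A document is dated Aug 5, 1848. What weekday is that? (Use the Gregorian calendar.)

Doomsday rule: the anchor day for the 1800s is Friday. For year 48: 48÷12 = 4 r 0, and 0÷4 = 0, so 4+0+0 = 4.
Friday + 4 ≡ Tuesday — that's 1848's doomsday.
In August the doomsday date is Aug 8.
Aug 5 is 3 days before Aug 8; 3 mod 7 = 3, so Tuesday − 3 = Saturday.

Saturday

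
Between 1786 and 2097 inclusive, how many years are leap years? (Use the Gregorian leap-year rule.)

Multiples of 4 in [1786,2097]: 78.
Of those, multiples of 100: 3 (not leap unless ÷400).
Multiples of 400: 1.
Leap years = 78 − 3 + 1 = 76.

76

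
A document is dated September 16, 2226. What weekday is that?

Doomsday rule: the anchor day for the 2200s is Friday. For year 26: 26÷12 = 2 r 2, and 2÷4 = 0, so 2+2+0 = 4.
Friday + 4 ≡ Tuesday — that's 2226's doomsday.
In September the doomsday date is Sep 5.
Sep 16 is 11 days after Sep 5; 11 mod 7 = 4, so Tuesday + 4 = Saturday.

Saturday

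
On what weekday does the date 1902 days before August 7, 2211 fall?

Aug 7, 2211 is a Wednesday.
1902 mod 7 = 5, so 1902 days before a Wednesday is Wednesday − 5 = Friday.

Friday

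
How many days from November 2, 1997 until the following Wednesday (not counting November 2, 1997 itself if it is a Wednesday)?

3

Nov 2, 1997 is a Sunday.
From Sunday to the next Wednesday is 3 days.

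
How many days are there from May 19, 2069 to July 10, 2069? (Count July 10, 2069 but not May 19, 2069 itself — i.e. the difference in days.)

May 19, 2069 → Jun 19, 2069: 31 days (May has 31).
Jun 19, 2069 → Jul 10, 2069: 21 days.
Total: 52 days.

52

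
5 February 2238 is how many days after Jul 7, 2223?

5327

Jul 7, 2223 → Jul 7, 2224: 366 days (Feb 29, 2224 is in that span).
Jul 7, 2224 → Jul 7, 2225: 365 days.
Jul 7, 2225 → Jul 7, 2226: 365 days.
Jul 7, 2226 → Jul 7, 2227: 365 days.
Jul 7, 2227 → Jul 7, 2228: 366 days (Feb 29, 2228 is in that span).
Jul 7, 2228 → Jul 7, 2229: 365 days.
Jul 7, 2229 → Jul 7, 2230: 365 days.
Jul 7, 2230 → Jul 7, 2231: 365 days.
Jul 7, 2231 → Jul 7, 2232: 366 days (Feb 29, 2232 is in that span).
Jul 7, 2232 → Jul 7, 2233: 365 days.
Jul 7, 2233 → Jul 7, 2234: 365 days.
Jul 7, 2234 → Jul 7, 2235: 365 days.
Jul 7, 2235 → Jul 7, 2236: 366 days (Feb 29, 2236 is in that span).
Jul 7, 2236 → Jul 7, 2237: 365 days.
Jul 7, 2237 → Aug 7, 2237: 31 days (July has 31).
Aug 7, 2237 → Sep 7, 2237: 31 days (August has 31).
Sep 7, 2237 → Oct 7, 2237: 30 days (September has 30).
Oct 7, 2237 → Nov 7, 2237: 31 days (October has 31).
Nov 7, 2237 → Dec 7, 2237: 30 days (November has 30).
Dec 7, 2237 → Jan 7, 2238: 31 days (December has 31).
Jan 7, 2238 → Feb 5, 2238: 29 days.
Total: 5327 days.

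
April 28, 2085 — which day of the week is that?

Saturday

Doomsday rule: the anchor day for the 2000s is Tuesday. For year 85: 85÷12 = 7 r 1, and 1÷4 = 0, so 7+1+0 = 8.
Tuesday + 8 ≡ Wednesday — that's 2085's doomsday.
In April the doomsday date is Apr 4.
Apr 28 is 24 days after Apr 4; 24 mod 7 = 3, so Wednesday + 3 = Saturday.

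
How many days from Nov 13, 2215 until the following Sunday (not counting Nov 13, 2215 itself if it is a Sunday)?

6

Nov 13, 2215 is a Monday.
From Monday to the next Sunday is 6 days.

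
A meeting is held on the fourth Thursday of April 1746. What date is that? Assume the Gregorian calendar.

April 1, 1746 is a Friday.
The first Thursday is therefore April 7 (6 days later).
The fourth Thursday is 7 + 3×7 = April 28.

April 28, 1746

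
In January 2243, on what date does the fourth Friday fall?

January 1, 2243 is a Sunday.
The first Friday is therefore January 6 (5 days later).
The fourth Friday is 6 + 3×7 = January 27.

January 27, 2243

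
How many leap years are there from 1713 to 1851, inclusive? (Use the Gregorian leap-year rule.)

33

Multiples of 4 in [1713,1851]: 34.
Of those, multiples of 100: 1 (not leap unless ÷400).
Multiples of 400: 0.
Leap years = 34 − 1 + 0 = 33.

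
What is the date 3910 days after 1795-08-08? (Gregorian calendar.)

+366 (one year; includes Feb 29, 1796) → Aug 8, 1796 (3544 left).
+365 (one year) → Aug 8, 1797 (3179 left).
+365 (one year) → Aug 8, 1798 (2814 left).
+365 (one year) → Aug 8, 1799 (2449 left).
+365 (one year) → Aug 8, 1800 (2084 left).
+365 (one year) → Aug 8, 1801 (1719 left).
+365 (one year) → Aug 8, 1802 (1354 left).
+365 (one year) → Aug 8, 1803 (989 left).
+366 (one year; includes Feb 29, 1804) → Aug 8, 1804 (623 left).
+365 (one year) → Aug 8, 1805 (258 left).
Aug has 31 days: +24 → Sep 1, 1805 (234 left).
Sep has 30 days: +30 → Oct 1, 1805 (204 left).
Oct has 31 days: +31 → Nov 1, 1805 (173 left).
Nov has 30 days: +30 → Dec 1, 1805 (143 left).
Dec has 31 days: +31 → Jan 1, 1806 (112 left).
Jan has 31 days: +31 → Feb 1, 1806 (81 left).
Feb has 28 days: +28 → Mar 1, 1806 (53 left).
Mar has 31 days: +31 → Apr 1, 1806 (22 left).
+22 → Apr 23, 1806.

April 23, 1806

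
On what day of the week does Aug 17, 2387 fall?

Monday

Doomsday rule: the anchor day for the 2300s is Wednesday. For year 87: 87÷12 = 7 r 3, and 3÷4 = 0, so 7+3+0 = 10.
Wednesday + 10 ≡ Saturday — that's 2387's doomsday.
In August the doomsday date is Aug 8.
Aug 17 is 9 days after Aug 8; 9 mod 7 = 2, so Saturday + 2 = Monday.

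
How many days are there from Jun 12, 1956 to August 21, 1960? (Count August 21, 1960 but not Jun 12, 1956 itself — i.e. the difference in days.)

1531

Jun 12, 1956 → Jun 12, 1957: 365 days.
Jun 12, 1957 → Jun 12, 1958: 365 days.
Jun 12, 1958 → Jun 12, 1959: 365 days.
Jun 12, 1959 → Jun 12, 1960: 366 days (Feb 29, 1960 is in that span).
Jun 12, 1960 → Jul 12, 1960: 30 days (June has 30).
Jul 12, 1960 → Aug 12, 1960: 31 days (July has 31).
Aug 12, 1960 → Aug 21, 1960: 9 days.
Total: 1531 days.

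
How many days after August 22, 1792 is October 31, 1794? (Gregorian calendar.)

800

Aug 22, 1792 → Aug 22, 1793: 365 days.
Aug 22, 1793 → Aug 22, 1794: 365 days.
Aug 22, 1794 → Sep 22, 1794: 31 days (August has 31).
Sep 22, 1794 → Oct 22, 1794: 30 days (September has 30).
Oct 22, 1794 → Oct 31, 1794: 9 days.
Total: 800 days.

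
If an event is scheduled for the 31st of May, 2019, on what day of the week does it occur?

Friday

Doomsday rule: the anchor day for the 2000s is Tuesday. For year 19: 19÷12 = 1 r 7, and 7÷4 = 1, so 1+7+1 = 9.
Tuesday + 9 ≡ Thursday — that's 2019's doomsday.
In May the doomsday date is May 9.
May 31 is 22 days after May 9; 22 mod 7 = 1, so Thursday + 1 = Friday.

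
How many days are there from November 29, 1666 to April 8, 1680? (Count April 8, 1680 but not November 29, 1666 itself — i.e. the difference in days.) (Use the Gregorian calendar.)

4879

Nov 29, 1666 → Nov 29, 1667: 365 days.
Nov 29, 1667 → Nov 29, 1668: 366 days (Feb 29, 1668 is in that span).
Nov 29, 1668 → Nov 29, 1669: 365 days.
Nov 29, 1669 → Nov 29, 1670: 365 days.
Nov 29, 1670 → Nov 29, 1671: 365 days.
Nov 29, 1671 → Nov 29, 1672: 366 days (Feb 29, 1672 is in that span).
Nov 29, 1672 → Nov 29, 1673: 365 days.
Nov 29, 1673 → Nov 29, 1674: 365 days.
Nov 29, 1674 → Nov 29, 1675: 365 days.
Nov 29, 1675 → Nov 29, 1676: 366 days (Feb 29, 1676 is in that span).
Nov 29, 1676 → Nov 29, 1677: 365 days.
Nov 29, 1677 → Nov 29, 1678: 365 days.
Nov 29, 1678 → Nov 29, 1679: 365 days.
Nov 29, 1679 → Dec 29, 1679: 30 days (November has 30).
Dec 29, 1679 → Jan 29, 1680: 31 days (December has 31).
Jan 29, 1680 → Feb 29, 1680: 31 days (January has 31).
Feb 29, 1680 → Mar 29, 1680: 29 days (February has 29).
Mar 29, 1680 → Apr 8, 1680: 10 days.
Total: 4879 days.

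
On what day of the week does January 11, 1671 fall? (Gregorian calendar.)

Doomsday rule: the anchor day for the 1600s is Tuesday. For year 71: 71÷12 = 5 r 11, and 11÷4 = 2, so 5+11+2 = 18.
Tuesday + 18 ≡ Saturday — that's 1671's doomsday.
In January the doomsday date is Jan 3 (1671 is not a leap year).
Jan 11 is 8 days after Jan 3; 8 mod 7 = 1, so Saturday + 1 = Sunday.

Sunday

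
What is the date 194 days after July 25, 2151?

Jul has 31 days: +7 → Aug 1, 2151 (187 left).
Aug has 31 days: +31 → Sep 1, 2151 (156 left).
Sep has 30 days: +30 → Oct 1, 2151 (126 left).
Oct has 31 days: +31 → Nov 1, 2151 (95 left).
Nov has 30 days: +30 → Dec 1, 2151 (65 left).
Dec has 31 days: +31 → Jan 1, 2152 (34 left).
Jan has 31 days: +31 → Feb 1, 2152 (3 left).
+3 → Feb 4, 2152.

February 4, 2152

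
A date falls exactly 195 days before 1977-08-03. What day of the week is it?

First find the weekday of Aug 3, 1977. Doomsday rule: the anchor day for the 1900s is Wednesday. For year 77: 77÷12 = 6 r 5, and 5÷4 = 1, so 6+5+1 = 12.
Wednesday + 12 ≡ Monday — that's 1977's doomsday.
In August the doomsday date is Aug 8.
Aug 3 is 5 days before Aug 8; 5 mod 7 = 5, so Monday − 5 = Wednesday.
195 mod 7 = 6, so 195 days before a Wednesday is Wednesday − 6 = Thursday.

Thursday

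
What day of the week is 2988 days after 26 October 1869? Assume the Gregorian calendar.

Monday

Oct 26, 1869 is a Tuesday.
2988 mod 7 = 6, so 2988 days after a Tuesday is Tuesday + 6 = Monday.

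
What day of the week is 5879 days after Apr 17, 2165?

Apr 17, 2165 is a Wednesday.
5879 mod 7 = 6, so 5879 days after a Wednesday is Wednesday + 6 = Tuesday.

Tuesday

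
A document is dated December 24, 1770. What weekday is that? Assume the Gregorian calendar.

Monday

Doomsday rule: the anchor day for the 1700s is Sunday. For year 70: 70÷12 = 5 r 10, and 10÷4 = 2, so 5+10+2 = 17.
Sunday + 17 ≡ Wednesday — that's 1770's doomsday.
In December the doomsday date is Dec 12.
Dec 24 is 12 days after Dec 12; 12 mod 7 = 5, so Wednesday + 5 = Monday.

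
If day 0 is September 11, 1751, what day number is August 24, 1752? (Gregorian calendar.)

Sep 11, 1751 → Oct 11, 1751: 30 days (September has 30).
Oct 11, 1751 → Nov 11, 1751: 31 days (October has 31).
Nov 11, 1751 → Dec 11, 1751: 30 days (November has 30).
Dec 11, 1751 → Jan 11, 1752: 31 days (December has 31).
Jan 11, 1752 → Feb 11, 1752: 31 days (January has 31).
Feb 11, 1752 → Mar 11, 1752: 29 days (February has 29).
Mar 11, 1752 → Apr 11, 1752: 31 days (March has 31).
Apr 11, 1752 → May 11, 1752: 30 days (April has 30).
May 11, 1752 → Jun 11, 1752: 31 days (May has 31).
Jun 11, 1752 → Jul 11, 1752: 30 days (June has 30).
Jul 11, 1752 → Aug 11, 1752: 31 days (July has 31).
Aug 11, 1752 → Aug 24, 1752: 13 days.
Total: 348 days.

348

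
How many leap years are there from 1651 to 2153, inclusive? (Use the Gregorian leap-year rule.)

122

Multiples of 4 in [1651,2153]: 126.
Of those, multiples of 100: 5 (not leap unless ÷400).
Multiples of 400: 1.
Leap years = 126 − 5 + 1 = 122.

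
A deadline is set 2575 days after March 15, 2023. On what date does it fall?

+366 (one year; includes Feb 29, 2024) → Mar 15, 2024 (2209 left).
+365 (one year) → Mar 15, 2025 (1844 left).
+365 (one year) → Mar 15, 2026 (1479 left).
+365 (one year) → Mar 15, 2027 (1114 left).
+366 (one year; includes Feb 29, 2028) → Mar 15, 2028 (748 left).
+365 (one year) → Mar 15, 2029 (383 left).
Mar has 31 days: +17 → Apr 1, 2029 (366 left).
Apr has 30 days: +30 → May 1, 2029 (336 left).
May has 31 days: +31 → Jun 1, 2029 (305 left).
Jun has 30 days: +30 → Jul 1, 2029 (275 left).
Jul has 31 days: +31 → Aug 1, 2029 (244 left).
Aug has 31 days: +31 → Sep 1, 2029 (213 left).
Sep has 30 days: +30 → Oct 1, 2029 (183 left).
Oct has 31 days: +31 → Nov 1, 2029 (152 left).
Nov has 30 days: +30 → Dec 1, 2029 (122 left).
Dec has 31 days: +31 → Jan 1, 2030 (91 left).
Jan has 31 days: +31 → Feb 1, 2030 (60 left).
Feb has 28 days: +28 → Mar 1, 2030 (32 left).
Mar has 31 days: +31 → Apr 1, 2030 (1 left).
+1 → Apr 2, 2030.

April 2, 2030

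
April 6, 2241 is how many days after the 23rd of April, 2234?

2540

Apr 23, 2234 → Apr 23, 2235: 365 days.
Apr 23, 2235 → Apr 23, 2236: 366 days (Feb 29, 2236 is in that span).
Apr 23, 2236 → Apr 23, 2237: 365 days.
Apr 23, 2237 → Apr 23, 2238: 365 days.
Apr 23, 2238 → Apr 23, 2239: 365 days.
Apr 23, 2239 → Apr 23, 2240: 366 days (Feb 29, 2240 is in that span).
Apr 23, 2240 → May 23, 2240: 30 days (April has 30).
May 23, 2240 → Jun 23, 2240: 31 days (May has 31).
Jun 23, 2240 → Jul 23, 2240: 30 days (June has 30).
Jul 23, 2240 → Aug 23, 2240: 31 days (July has 31).
Aug 23, 2240 → Sep 23, 2240: 31 days (August has 31).
Sep 23, 2240 → Oct 23, 2240: 30 days (September has 30).
Oct 23, 2240 → Nov 23, 2240: 31 days (October has 31).
Nov 23, 2240 → Dec 23, 2240: 30 days (November has 30).
Dec 23, 2240 → Jan 23, 2241: 31 days (December has 31).
Jan 23, 2241 → Feb 23, 2241: 31 days (January has 31).
Feb 23, 2241 → Mar 23, 2241: 28 days (February has 28).
Mar 23, 2241 → Apr 6, 2241: 14 days.
Total: 2540 days.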